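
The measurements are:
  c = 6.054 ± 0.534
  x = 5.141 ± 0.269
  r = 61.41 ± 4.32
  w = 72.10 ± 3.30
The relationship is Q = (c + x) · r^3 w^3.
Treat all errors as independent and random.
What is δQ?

2.5e+11

Let u = c + x = 11.20. δu = √(δc² + δx²) = √(0.285 + 0.0724) = 0.598, so δu/u = 0.0534.
Q is then a monomial in u, r, w:
δQ/Q = √((δu/u)² + (3·δr/r)² + (3·δw/w)²) = √(0.00285 + 0.0445 + 0.0189) = 0.257
Q = 9.717e+11, so δQ = 0.257 × 9.717e+11 = 2.5e+11.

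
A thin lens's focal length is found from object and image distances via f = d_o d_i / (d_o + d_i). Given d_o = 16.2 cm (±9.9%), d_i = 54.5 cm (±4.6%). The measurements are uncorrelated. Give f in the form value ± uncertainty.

∂f/∂d_o = (d_i/(d_o+d_i))² = 0.594;  ∂f/∂d_i = (d_o/(d_o+d_i))² = 0.0525
δf = √((∂f/∂d_o · δd_o)² + (∂f/∂d_i · δd_i)²) = √(0.908 + 0.0173) = 0.962 cm
f = 12.5 cm.

12.5 ± 0.962 cm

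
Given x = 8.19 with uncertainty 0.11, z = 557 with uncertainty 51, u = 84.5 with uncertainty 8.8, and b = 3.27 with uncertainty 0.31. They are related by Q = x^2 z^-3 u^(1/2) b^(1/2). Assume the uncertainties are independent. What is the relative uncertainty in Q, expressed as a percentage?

28.5%

Products/powers → add relative errors in quadrature, weighted by exponent:
  (2·δx/x)² = (2×0.0134)² = 0.000722;  (-3·δz/z)² = (-3×0.0916)² = 0.0755;  (½·δu/u)² = (0.5×0.104)² = 0.00271;  (½·δb/b)² = (0.5×0.0948)² = 0.00225
δQ/Q = √(0.0811) = 0.285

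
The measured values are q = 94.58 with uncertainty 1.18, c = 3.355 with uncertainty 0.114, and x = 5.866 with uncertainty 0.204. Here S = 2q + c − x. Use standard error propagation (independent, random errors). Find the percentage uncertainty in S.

1.27%

Absolute uncertainties add in quadrature for a linear combination:
  (2·δq)² = 5.57;  (δc)² = 0.0130;  (δx)² = 0.0416
δS = √(5.62) = 2.37
S = 186.6, so δS/S = 2.37/186.6 = 0.0127.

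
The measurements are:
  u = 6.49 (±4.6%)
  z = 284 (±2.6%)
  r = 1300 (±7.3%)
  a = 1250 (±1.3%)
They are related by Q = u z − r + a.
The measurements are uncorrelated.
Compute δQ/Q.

0.0764

Let p = u·z = 1840. δp/p = √((1·δu/u)² + (1·δz/z)²) = √(0.00212 + 0.000676) = 0.0528, so δp = 97.4.
Q = p − r + a: δQ = √(δp² + δr² + δa²) = √(9490 + 9010 + 264) = 137
Q = 1790, so δQ/Q = 137/1790 = 0.0764.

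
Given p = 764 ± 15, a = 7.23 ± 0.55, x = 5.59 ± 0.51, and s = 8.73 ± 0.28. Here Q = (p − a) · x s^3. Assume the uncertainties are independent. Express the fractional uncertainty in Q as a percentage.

Let u = p − a = 757. δu = √(δp² + δa²) = √(225 + 0.303) = 15.0, so δu/u = 0.0198.
Q is then a monomial in u, x, s:
δQ/Q = √((δu/u)² + (1·δx/x)² + (3·δs/s)²) = √(0.000393 + 0.00832 + 0.00926) = 0.134

13.4%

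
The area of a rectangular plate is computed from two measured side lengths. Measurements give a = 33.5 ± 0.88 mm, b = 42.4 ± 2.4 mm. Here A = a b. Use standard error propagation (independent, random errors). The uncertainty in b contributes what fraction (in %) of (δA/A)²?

82.3%

(δA/A)² = (1·δa/a)² + (1·δb/b)²
  a term: (1×0.0263)² = 0.000690
  b term: (1×0.0566)² = 0.00320
Total = 0.00389. Share from b = 0.00320/0.00389 = 0.823.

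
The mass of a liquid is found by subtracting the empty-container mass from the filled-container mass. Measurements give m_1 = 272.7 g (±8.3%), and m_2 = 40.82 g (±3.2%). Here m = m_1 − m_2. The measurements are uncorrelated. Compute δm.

22.7 g

For a sum/difference, combine absolute errors in quadrature:
  (δm_1)² = 512;  (δm_2)² = 1.71
δm = √(514) = 22.7 g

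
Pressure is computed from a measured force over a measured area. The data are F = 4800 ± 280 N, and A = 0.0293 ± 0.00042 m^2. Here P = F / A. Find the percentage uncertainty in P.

6.01%

P is a product of powers, so relative uncertainties combine in quadrature:
  (1·δF/F)² = (1×0.0583)² = 0.00340;  (-1·δA/A)² = (-1×0.0143)² = 0.000205
δP/P = √(0.00361) = 0.0601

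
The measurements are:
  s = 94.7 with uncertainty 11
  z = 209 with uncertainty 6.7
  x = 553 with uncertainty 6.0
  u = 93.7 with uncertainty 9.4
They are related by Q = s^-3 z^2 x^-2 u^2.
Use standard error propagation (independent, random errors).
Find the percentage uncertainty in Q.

Q is a product of powers, so relative uncertainties combine in quadrature:
  (-3·δs/s)² = (-3×0.116)² = 0.121;  (2·δz/z)² = (2×0.0321)² = 0.00411;  (-2·δx/x)² = (-2×0.0108)² = 0.000471;  (2·δu/u)² = (2×0.100)² = 0.0403
δQ/Q = √(0.166) = 0.408

40.8%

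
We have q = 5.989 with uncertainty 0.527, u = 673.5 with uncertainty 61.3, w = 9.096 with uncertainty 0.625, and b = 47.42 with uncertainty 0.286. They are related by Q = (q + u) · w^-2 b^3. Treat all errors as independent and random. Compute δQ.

1.45e+05

Let h = q + u = 679.5. δh = √(δq² + δu²) = √(0.278 + 3760) = 61.3, so δh/h = 0.0902.
Q is then a monomial in h, w, b:
δQ/Q = √((δh/h)² + (-2·δw/w)² + (3·δb/b)²) = √(0.00814 + 0.0189 + 0.000327) = 0.165
Q = 875700, so δQ = 0.165 × 875700 = 1.45e+05.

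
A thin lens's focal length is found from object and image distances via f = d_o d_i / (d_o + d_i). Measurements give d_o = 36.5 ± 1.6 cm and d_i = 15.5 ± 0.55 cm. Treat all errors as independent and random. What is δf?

∂f/∂d_o = (d_i/(d_o+d_i))² = 0.0888;  ∂f/∂d_i = (d_o/(d_o+d_i))² = 0.493
δf = √((∂f/∂d_o · δd_o)² + (∂f/∂d_i · δd_i)²) = √(0.0202 + 0.0734) = 0.306 cm

0.306 cm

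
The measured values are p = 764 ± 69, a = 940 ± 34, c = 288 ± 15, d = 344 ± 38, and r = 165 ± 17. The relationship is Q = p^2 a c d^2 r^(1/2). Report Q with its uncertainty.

Since Q is a product/quotient, work with relative uncertainties:
  (2·δp/p)² = (2×0.0903)² = 0.0326;  (1·δa/a)² = (1×0.0362)² = 0.00131;  (1·δc/c)² = (1×0.0521)² = 0.00271;  (2·δd/d)² = (2×0.110)² = 0.0488;  (½·δr/r)² = (0.5×0.103)² = 0.00265
δQ/Q = √(0.0881) = 0.297
Q = 2.4e+17, so δQ = 0.297 × 2.4e+17 = 7.13e+16.

(2.40 ± 0.713) × 10^17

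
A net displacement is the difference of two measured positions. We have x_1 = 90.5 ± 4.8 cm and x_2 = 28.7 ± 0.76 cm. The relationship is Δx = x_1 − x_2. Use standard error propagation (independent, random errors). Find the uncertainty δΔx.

4.86 cm

Each term contributes (cᵢ δxᵢ)² to (δΔx)²:
  (δx_1)² = 23.0;  (δx_2)² = 0.578
δΔx = √(23.6) = 4.86 cm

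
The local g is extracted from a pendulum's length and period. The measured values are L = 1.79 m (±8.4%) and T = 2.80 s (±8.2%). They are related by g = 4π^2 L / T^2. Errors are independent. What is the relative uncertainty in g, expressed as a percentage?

18.4%

Products/powers → add relative errors in quadrature, weighted by exponent:
  (1·δL/L)² = (1×0.0840)² = 0.00706;  (-2·δT/T)² = (-2×0.0820)² = 0.0269
δg/g = √(0.0340) = 0.184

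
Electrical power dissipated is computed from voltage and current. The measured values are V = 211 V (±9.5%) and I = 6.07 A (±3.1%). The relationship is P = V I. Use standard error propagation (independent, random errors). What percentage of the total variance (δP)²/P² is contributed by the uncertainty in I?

(δP/P)² = (1·δV/V)² + (1·δI/I)²
  V term: (1×0.0950)² = 0.00903
  I term: (1×0.0310)² = 0.000961
Total = 0.00999. Share from I = 0.000961/0.00999 = 0.0962.

9.62%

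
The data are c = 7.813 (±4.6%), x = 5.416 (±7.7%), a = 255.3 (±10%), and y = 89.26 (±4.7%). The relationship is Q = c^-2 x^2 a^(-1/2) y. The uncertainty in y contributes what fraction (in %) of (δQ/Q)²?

(δQ/Q)² = (-2·δc/c)² + (2·δx/x)² + (−½·δa/a)² + (1·δy/y)²
  c term: (-2×0.0460)² = 0.00846
  x term: (2×0.0770)² = 0.0237
  a term: (-0.5×0.100)² = 0.00250
  y term: (1×0.0470)² = 0.00221
Total = 0.0369. Share from y = 0.00221/0.0369 = 0.0599.

5.99%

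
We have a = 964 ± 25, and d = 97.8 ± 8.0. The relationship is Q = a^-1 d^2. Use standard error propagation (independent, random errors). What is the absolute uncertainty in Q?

Products/powers → add relative errors in quadrature, weighted by exponent:
  (-1·δa/a)² = (-1×0.0259)² = 0.000673;  (2·δd/d)² = (2×0.0818)² = 0.0268
δQ/Q = √(0.0274) = 0.166
Q = 9.92, so δQ = 0.166 × 9.92 = 1.64.

1.64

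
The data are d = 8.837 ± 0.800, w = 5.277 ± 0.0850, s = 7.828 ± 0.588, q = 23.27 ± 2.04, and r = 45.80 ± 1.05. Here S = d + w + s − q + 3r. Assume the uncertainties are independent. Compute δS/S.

0.0285

Sums and differences: (δS)² = Σ (cᵢ δxᵢ)².
  (δd)² = 0.640;  (δw)² = 0.00723;  (δs)² = 0.346;  (δq)² = 4.16;  (3·δr)² = 9.92
δS = √(15.1) = 3.88
S = 136.1, so δS/S = 3.88/136.1 = 0.0285.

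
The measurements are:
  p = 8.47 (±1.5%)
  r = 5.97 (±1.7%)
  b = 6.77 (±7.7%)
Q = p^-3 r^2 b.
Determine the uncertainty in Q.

For a monomial Q ∝ p^-3, r^2, b, fractional errors add in quadrature:
  (-3·δp/p)² = (-3×0.0150)² = 0.00202;  (2·δr/r)² = (2×0.0170)² = 0.00116;  (1·δb/b)² = (1×0.0770)² = 0.00593
δQ/Q = √(0.00911) = 0.0954
Q = 0.397, so δQ = 0.0954 × 0.397 = 0.0379.

0.0379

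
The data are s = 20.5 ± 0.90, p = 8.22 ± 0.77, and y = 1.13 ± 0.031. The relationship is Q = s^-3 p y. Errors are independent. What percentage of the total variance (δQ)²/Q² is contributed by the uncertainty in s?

64.5%

(δQ/Q)² = (-3·δs/s)² + (1·δp/p)² + (1·δy/y)²
  s term: (-3×0.0439)² = 0.0173
  p term: (1×0.0937)² = 0.00877
  y term: (1×0.0274)² = 0.000753
Total = 0.0269. Share from s = 0.0173/0.0269 = 0.645.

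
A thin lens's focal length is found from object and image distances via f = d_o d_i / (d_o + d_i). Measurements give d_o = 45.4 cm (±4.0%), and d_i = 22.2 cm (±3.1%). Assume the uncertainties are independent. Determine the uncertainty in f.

0.367 cm

∂f/∂d_o = (d_i/(d_o+d_i))² = 0.108;  ∂f/∂d_i = (d_o/(d_o+d_i))² = 0.451
δf = √((∂f/∂d_o · δd_o)² + (∂f/∂d_i · δd_i)²) = √(0.0384 + 0.0964) = 0.367 cm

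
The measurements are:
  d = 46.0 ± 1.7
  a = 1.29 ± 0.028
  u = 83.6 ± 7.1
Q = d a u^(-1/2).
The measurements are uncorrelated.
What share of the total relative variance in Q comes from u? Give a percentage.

(δQ/Q)² = (1·δd/d)² + (1·δa/a)² + (−½·δu/u)²
  d term: (1×0.0370)² = 0.00137
  a term: (1×0.0217)² = 0.000471
  u term: (-0.5×0.0849)² = 0.00180
Total = 0.00364. Share from u = 0.00180/0.00364 = 0.495.

49.5%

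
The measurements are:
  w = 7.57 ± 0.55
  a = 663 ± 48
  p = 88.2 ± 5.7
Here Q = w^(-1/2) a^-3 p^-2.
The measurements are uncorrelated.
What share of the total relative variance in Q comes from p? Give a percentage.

25.6%

(δQ/Q)² = (−½·δw/w)² + (-3·δa/a)² + (-2·δp/p)²
  w term: (-0.5×0.0727)² = 0.00132
  a term: (-3×0.0724)² = 0.0472
  p term: (-2×0.0646)² = 0.0167
Total = 0.0652. Share from p = 0.0167/0.0652 = 0.256.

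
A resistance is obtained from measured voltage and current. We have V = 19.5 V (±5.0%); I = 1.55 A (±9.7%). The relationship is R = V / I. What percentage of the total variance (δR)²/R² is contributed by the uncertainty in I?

(δR/R)² = (1·δV/V)² + (-1·δI/I)²
  V term: (1×0.0500)² = 0.00250
  I term: (-1×0.0970)² = 0.00941
Total = 0.0119. Share from I = 0.00941/0.0119 = 0.790.

79.0%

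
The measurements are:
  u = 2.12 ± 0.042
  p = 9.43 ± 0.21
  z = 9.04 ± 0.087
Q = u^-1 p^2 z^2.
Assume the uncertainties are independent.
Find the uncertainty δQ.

For a monomial Q ∝ u^-1, p^2, z^2, fractional errors add in quadrature:
  (-1·δu/u)² = (-1×0.0198)² = 0.000392;  (2·δp/p)² = (2×0.0223)² = 0.00198;  (2·δz/z)² = (2×0.00962)² = 0.000370
δQ/Q = √(0.00275) = 0.0524
Q = 3430, so δQ = 0.0524 × 3430 = 180.

180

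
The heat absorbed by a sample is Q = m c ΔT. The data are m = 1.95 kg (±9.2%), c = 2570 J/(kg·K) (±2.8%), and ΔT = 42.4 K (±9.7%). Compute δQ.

29000 J

Since Q is a product/quotient, work with relative uncertainties:
  (1·δm/m)² = (1×0.0920)² = 0.00846;  (1·δc/c)² = (1×0.0280)² = 0.000784;  (1·δΔT/ΔT)² = (1×0.0970)² = 0.00941
δQ/Q = √(0.0187) = 0.137
Q = 2.12e+05 J, so δQ = 0.137 × 2.12e+05 = 29000 J.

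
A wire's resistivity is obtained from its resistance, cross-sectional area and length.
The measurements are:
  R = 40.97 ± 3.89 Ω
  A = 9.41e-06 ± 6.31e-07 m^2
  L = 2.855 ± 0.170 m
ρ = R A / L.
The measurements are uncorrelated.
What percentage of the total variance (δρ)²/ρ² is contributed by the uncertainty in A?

26.4%

(δρ/ρ)² = (1·δR/R)² + (1·δA/A)² + (-1·δL/L)²
  R term: (1×0.0949)² = 0.00902
  A term: (1×0.0671)² = 0.00450
  L term: (-1×0.0595)² = 0.00355
Total = 0.0171. Share from A = 0.00450/0.0171 = 0.264.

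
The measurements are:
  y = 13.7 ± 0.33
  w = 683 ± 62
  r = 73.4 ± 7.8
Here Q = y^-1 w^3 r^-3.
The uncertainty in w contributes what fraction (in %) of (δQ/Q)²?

(δQ/Q)² = (-1·δy/y)² + (3·δw/w)² + (-3·δr/r)²
  y term: (-1×0.0241)² = 0.000580
  w term: (3×0.0908)² = 0.0742
  r term: (-3×0.106)² = 0.102
Total = 0.176. Share from w = 0.0742/0.176 = 0.420.

42.0%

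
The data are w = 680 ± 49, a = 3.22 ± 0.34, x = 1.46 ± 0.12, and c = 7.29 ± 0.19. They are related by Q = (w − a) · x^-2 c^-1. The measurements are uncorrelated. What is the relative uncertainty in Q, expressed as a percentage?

Let u = w − a = 677. δu = √(δw² + δa²) = √(2400 + 0.116) = 49.0, so δu/u = 0.0724.
Q is then a monomial in u, x, c:
δQ/Q = √((δu/u)² + (-2·δx/x)² + (-1·δc/c)²) = √(0.00524 + 0.0270 + 0.000679) = 0.182

18.2%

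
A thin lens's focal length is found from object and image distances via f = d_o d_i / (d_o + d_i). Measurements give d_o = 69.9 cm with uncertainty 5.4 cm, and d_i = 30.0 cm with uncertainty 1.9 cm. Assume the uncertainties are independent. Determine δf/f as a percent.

∂f/∂d_o = (d_i/(d_o+d_i))² = 0.0902;  ∂f/∂d_i = (d_o/(d_o+d_i))² = 0.490
δf = √((∂f/∂d_o · δd_o)² + (∂f/∂d_i · δd_i)²) = √(0.237 + 0.865) = 1.05 cm
f = 21.0 cm, so δf/f = 1.05/21.0 = 0.0500.

5.00%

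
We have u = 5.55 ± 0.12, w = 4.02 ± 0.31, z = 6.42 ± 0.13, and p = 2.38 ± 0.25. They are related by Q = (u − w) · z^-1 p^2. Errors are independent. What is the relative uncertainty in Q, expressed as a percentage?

30.3%

Let h = u − w = 1.53. δh = √(δu² + δw²) = √(0.0144 + 0.0961) = 0.332, so δh/h = 0.217.
Q is then a monomial in h, z, p:
δQ/Q = √((δh/h)² + (-1·δz/z)² + (2·δp/p)²) = √(0.0472 + 0.000410 + 0.0441) = 0.303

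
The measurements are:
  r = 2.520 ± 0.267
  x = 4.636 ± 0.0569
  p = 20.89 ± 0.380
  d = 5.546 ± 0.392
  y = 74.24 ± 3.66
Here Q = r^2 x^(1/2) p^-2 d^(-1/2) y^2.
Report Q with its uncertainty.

Each factor contributes (exponent × relative error)² to (δQ/Q)²:
  (2·δr/r)² = (2×0.106)² = 0.0449;  (½·δx/x)² = (0.5×0.0123)² = 3.77e-05;  (-2·δp/p)² = (-2×0.0182)² = 0.00132;  (−½·δd/d)² = (-0.5×0.0707)² = 0.00125;  (2·δy/y)² = (2×0.0493)² = 0.00972
δQ/Q = √(0.0572) = 0.239
Q = 73.33, so δQ = 0.239 × 73.33 = 17.5.

73.33 ± 17.5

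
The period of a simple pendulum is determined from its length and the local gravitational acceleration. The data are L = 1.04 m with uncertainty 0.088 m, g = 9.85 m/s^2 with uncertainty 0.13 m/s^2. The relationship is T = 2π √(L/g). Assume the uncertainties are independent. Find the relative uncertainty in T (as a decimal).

Each factor contributes (exponent × relative error)² to (δT/T)²:
  (½·δL/L)² = (0.5×0.0846)² = 0.00179;  (−½·δg/g)² = (-0.5×0.0132)² = 4.35e-05
δT/T = √(0.00183) = 0.0428

0.0428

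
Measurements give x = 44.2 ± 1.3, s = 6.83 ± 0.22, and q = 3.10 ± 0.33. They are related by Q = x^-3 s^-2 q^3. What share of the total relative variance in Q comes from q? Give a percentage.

89.5%

(δQ/Q)² = (-3·δx/x)² + (-2·δs/s)² + (3·δq/q)²
  x term: (-3×0.0294)² = 0.00779
  s term: (-2×0.0322)² = 0.00415
  q term: (3×0.106)² = 0.102
Total = 0.114. Share from q = 0.102/0.114 = 0.895.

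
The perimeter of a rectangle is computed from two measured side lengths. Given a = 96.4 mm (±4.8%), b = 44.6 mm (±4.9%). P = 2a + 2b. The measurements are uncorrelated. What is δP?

Absolute uncertainties add in quadrature for a linear combination:
  (2·δa)² = 85.6;  (2·δb)² = 19.1
δP = √(105) = 10.2 mm

10.2 mm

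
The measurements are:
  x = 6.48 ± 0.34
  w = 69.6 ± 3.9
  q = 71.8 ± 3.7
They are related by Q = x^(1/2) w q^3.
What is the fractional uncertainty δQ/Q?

0.167

Each factor contributes (exponent × relative error)² to (δQ/Q)²:
  (½·δx/x)² = (0.5×0.0525)² = 0.000688;  (1·δw/w)² = (1×0.0560)² = 0.00314;  (3·δq/q)² = (3×0.0515)² = 0.0239
δQ/Q = √(0.0277) = 0.167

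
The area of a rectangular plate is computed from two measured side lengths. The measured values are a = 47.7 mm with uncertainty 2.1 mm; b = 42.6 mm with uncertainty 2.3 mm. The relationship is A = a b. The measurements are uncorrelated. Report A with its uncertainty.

2030 ± 142 mm^2

Relative error in a monomial: (δA/A)² = Σ (nᵢ · δxᵢ/xᵢ)².
  (1·δa/a)² = (1×0.0440)² = 0.00194;  (1·δb/b)² = (1×0.0540)² = 0.00291
δA/A = √(0.00485) = 0.0697
A = 2030 mm^2, so δA = 0.0697 × 2030 = 142 mm^2.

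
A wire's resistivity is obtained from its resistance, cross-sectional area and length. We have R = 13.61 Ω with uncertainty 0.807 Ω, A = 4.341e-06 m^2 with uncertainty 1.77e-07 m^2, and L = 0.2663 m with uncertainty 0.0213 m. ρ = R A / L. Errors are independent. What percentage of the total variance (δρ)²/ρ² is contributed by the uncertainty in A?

14.4%

(δρ/ρ)² = (1·δR/R)² + (1·δA/A)² + (-1·δL/L)²
  R term: (1×0.0593)² = 0.00352
  A term: (1×0.0408)² = 0.00166
  L term: (-1×0.0800)² = 0.00640
Total = 0.0116. Share from A = 0.00166/0.0116 = 0.144.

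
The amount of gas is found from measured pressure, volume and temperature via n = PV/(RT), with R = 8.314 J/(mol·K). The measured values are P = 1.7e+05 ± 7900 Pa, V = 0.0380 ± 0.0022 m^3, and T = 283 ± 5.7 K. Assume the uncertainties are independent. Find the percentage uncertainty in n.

For a monomial n ∝ P, V, T^-1, fractional errors add in quadrature:
  (1·δP/P)² = (1×0.0465)² = 0.00216;  (1·δV/V)² = (1×0.0579)² = 0.00335;  (-1·δT/T)² = (-1×0.0201)² = 0.000406
δn/n = √(0.00592) = 0.0769

7.69%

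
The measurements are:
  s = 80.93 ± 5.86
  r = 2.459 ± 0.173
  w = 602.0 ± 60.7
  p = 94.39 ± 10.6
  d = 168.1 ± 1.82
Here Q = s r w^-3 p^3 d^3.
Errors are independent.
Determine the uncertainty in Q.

Q is a product of powers, so relative uncertainties combine in quadrature:
  (1·δs/s)² = (1×0.0724)² = 0.00524;  (1·δr/r)² = (1×0.0704)² = 0.00495;  (-3·δw/w)² = (-3×0.101)² = 0.0915;  (3·δp/p)² = (3×0.112)² = 0.114;  (3·δd/d)² = (3×0.0108)² = 0.00105
δQ/Q = √(0.216) = 0.465
Q = 3.644e+06, so δQ = 0.465 × 3.644e+06 = 1.69e+06.

1.69e+06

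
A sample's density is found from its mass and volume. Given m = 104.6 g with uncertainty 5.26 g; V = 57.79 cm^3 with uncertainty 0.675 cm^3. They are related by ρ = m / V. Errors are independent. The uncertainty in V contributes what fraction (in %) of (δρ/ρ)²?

(δρ/ρ)² = (1·δm/m)² + (-1·δV/V)²
  m term: (1×0.0503)² = 0.00253
  V term: (-1×0.0117)² = 0.000136
Total = 0.00267. Share from V = 0.000136/0.00267 = 0.0512.

5.12%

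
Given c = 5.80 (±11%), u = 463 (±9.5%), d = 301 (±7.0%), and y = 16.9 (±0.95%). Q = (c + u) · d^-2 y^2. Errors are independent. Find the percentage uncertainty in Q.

Let w = c + u = 469. δw = √(δc² + δu²) = √(0.407 + 1930) = 44.0, so δw/w = 0.0938.
Q is then a monomial in w, d, y:
δQ/Q = √((δw/w)² + (-2·δd/d)² + (2·δy/y)²) = √(0.00880 + 0.0196 + 0.000361) = 0.170

17.0%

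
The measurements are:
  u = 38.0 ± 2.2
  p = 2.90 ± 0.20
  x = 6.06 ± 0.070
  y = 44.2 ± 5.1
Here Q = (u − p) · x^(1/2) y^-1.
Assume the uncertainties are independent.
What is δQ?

0.257

Let w = u − p = 35.1. δw = √(δu² + δp²) = √(4.84 + 0.0400) = 2.21, so δw/w = 0.0629.
Q is then a monomial in w, x, y:
δQ/Q = √((δw/w)² + (½·δx/x)² + (-1·δy/y)²) = √(0.00396 + 3.34e-05 + 0.0133) = 0.132
Q = 1.95, so δQ = 0.132 × 1.95 = 0.257.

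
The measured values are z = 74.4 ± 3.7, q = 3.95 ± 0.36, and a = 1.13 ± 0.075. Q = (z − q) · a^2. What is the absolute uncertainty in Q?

Let u = z − q = 70.5. δu = √(δz² + δq²) = √(13.7 + 0.130) = 3.72, so δu/u = 0.0528.
Q is then a monomial in u, a:
δQ/Q = √((δu/u)² + (2·δa/a)²) = √(0.00278 + 0.0176) = 0.143
Q = 90.0, so δQ = 0.143 × 90.0 = 12.9.

12.9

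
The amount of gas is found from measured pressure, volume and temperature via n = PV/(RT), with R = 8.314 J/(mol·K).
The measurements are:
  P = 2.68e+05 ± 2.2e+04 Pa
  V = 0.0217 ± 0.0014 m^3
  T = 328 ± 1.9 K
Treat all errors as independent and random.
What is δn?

0.223 mol

n is a product of powers, so relative uncertainties combine in quadrature:
  (1·δP/P)² = (1×0.0821)² = 0.00674;  (1·δV/V)² = (1×0.0645)² = 0.00416;  (-1·δT/T)² = (-1×0.00579)² = 3.36e-05
δn/n = √(0.0109) = 0.105
n = 2.13 mol, so δn = 0.105 × 2.13 = 0.223 mol.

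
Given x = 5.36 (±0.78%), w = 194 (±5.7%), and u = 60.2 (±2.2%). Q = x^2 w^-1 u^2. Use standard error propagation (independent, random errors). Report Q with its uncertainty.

537 ± 39.5

Each factor contributes (exponent × relative error)² to (δQ/Q)²:
  (2·δx/x)² = (2×0.00780)² = 0.000243;  (-1·δw/w)² = (-1×0.0570)² = 0.00325;  (2·δu/u)² = (2×0.0220)² = 0.00194
δQ/Q = √(0.00543) = 0.0737
Q = 537, so δQ = 0.0737 × 537 = 39.5.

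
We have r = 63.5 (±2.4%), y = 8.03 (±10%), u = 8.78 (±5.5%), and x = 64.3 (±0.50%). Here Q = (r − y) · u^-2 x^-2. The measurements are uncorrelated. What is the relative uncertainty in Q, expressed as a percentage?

Let w = r − y = 55.5. δw = √(δr² + δy²) = √(2.32 + 0.645) = 1.72, so δw/w = 0.0311.
Q is then a monomial in w, u, x:
δQ/Q = √((δw/w)² + (-2·δu/u)² + (-2·δx/x)²) = √(0.000964 + 0.0121 + 0.000100) = 0.115

11.5%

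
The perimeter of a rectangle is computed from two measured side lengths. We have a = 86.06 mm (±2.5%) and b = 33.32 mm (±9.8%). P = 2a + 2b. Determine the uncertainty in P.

Sums and differences: (δP)² = Σ (cᵢ δxᵢ)².
  (2·δa)² = 18.5;  (2·δb)² = 42.7
δP = √(61.2) = 7.82 mm

7.82 mm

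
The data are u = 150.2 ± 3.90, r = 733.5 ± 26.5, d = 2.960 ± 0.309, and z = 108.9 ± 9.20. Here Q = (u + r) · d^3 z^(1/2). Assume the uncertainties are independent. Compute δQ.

75900

Let w = u + r = 883.7. δw = √(δu² + δr²) = √(15.2 + 702) = 26.8, so δw/w = 0.0303.
Q is then a monomial in w, d, z:
δQ/Q = √((δw/w)² + (3·δd/d)² + (½·δz/z)²) = √(0.000919 + 0.0981 + 0.00178) = 0.317
Q = 239200, so δQ = 0.317 × 239200 = 75900.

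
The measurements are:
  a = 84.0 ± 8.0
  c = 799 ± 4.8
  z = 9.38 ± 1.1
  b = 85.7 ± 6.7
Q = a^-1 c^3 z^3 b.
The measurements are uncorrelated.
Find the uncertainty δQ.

For a monomial Q ∝ a^-1, c^3, z^3, b, fractional errors add in quadrature:
  (-1·δa/a)² = (-1×0.0952)² = 0.00907;  (3·δc/c)² = (3×0.00601)² = 0.000325;  (3·δz/z)² = (3×0.117)² = 0.124;  (1·δb/b)² = (1×0.0782)² = 0.00611
δQ/Q = √(0.139) = 0.373
Q = 4.29e+11, so δQ = 0.373 × 4.29e+11 = 1.6e+11.

1.6e+11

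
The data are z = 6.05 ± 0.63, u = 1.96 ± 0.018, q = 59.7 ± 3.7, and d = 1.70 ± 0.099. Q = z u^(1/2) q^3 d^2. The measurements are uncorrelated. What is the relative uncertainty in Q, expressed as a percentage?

Each factor contributes (exponent × relative error)² to (δQ/Q)²:
  (1·δz/z)² = (1×0.104)² = 0.0108;  (½·δu/u)² = (0.5×0.00918)² = 2.11e-05;  (3·δq/q)² = (3×0.0620)² = 0.0346;  (2·δd/d)² = (2×0.0582)² = 0.0136
δQ/Q = √(0.0590) = 0.243

24.3%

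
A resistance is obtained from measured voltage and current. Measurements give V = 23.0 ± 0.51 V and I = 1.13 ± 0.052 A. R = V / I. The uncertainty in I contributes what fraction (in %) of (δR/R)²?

81.2%

(δR/R)² = (1·δV/V)² + (-1·δI/I)²
  V term: (1×0.0222)² = 0.000492
  I term: (-1×0.0460)² = 0.00212
Total = 0.00261. Share from I = 0.00212/0.00261 = 0.812.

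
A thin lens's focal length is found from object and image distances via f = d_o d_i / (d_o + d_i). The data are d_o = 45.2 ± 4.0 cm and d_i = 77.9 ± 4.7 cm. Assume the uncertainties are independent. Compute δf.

∂f/∂d_o = (d_i/(d_o+d_i))² = 0.400;  ∂f/∂d_i = (d_o/(d_o+d_i))² = 0.135
δf = √((∂f/∂d_o · δd_o)² + (∂f/∂d_i · δd_i)²) = √(2.57 + 0.402) = 1.72 cm

1.72 cm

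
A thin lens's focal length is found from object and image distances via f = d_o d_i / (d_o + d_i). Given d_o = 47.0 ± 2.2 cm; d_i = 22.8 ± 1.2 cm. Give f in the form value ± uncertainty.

15.4 ± 0.593 cm

∂f/∂d_o = (d_i/(d_o+d_i))² = 0.107;  ∂f/∂d_i = (d_o/(d_o+d_i))² = 0.453
δf = √((∂f/∂d_o · δd_o)² + (∂f/∂d_i · δd_i)²) = √(0.0551 + 0.296) = 0.593 cm
f = 15.4 cm.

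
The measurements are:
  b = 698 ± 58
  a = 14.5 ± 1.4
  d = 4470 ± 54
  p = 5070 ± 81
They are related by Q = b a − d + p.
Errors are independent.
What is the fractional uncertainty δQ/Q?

0.121

Let w = b·a = 10100. δw/w = √((1·δb/b)² + (1·δa/a)²) = √(0.00690 + 0.00932) = 0.127, so δw = 1290.
Q = w − d + p: δQ = √(δw² + δd² + δp²) = √(1.66e+06 + 2920 + 6560) = 1290
Q = 10700, so δQ/Q = 1290/10700 = 0.121.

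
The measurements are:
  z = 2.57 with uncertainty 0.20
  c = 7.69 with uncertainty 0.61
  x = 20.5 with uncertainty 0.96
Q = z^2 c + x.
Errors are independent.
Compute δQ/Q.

Let p = z^2·c = 50.8. δp/p = √((2·δz/z)² + (1·δc/c)²) = √(0.0242 + 0.00629) = 0.175, so δp = 8.87.
Q = p + x: δQ = √(δp² + δx²) = √(78.7 + 0.922) = 8.92
Q = 71.3, so δQ/Q = 8.92/71.3 = 0.125.

0.125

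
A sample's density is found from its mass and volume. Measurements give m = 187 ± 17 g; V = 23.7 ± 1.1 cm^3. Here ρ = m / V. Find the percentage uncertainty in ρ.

10.2%

Relative error in a monomial: (δρ/ρ)² = Σ (nᵢ · δxᵢ/xᵢ)².
  (1·δm/m)² = (1×0.0909)² = 0.00826;  (-1·δV/V)² = (-1×0.0464)² = 0.00215
δρ/ρ = √(0.0104) = 0.102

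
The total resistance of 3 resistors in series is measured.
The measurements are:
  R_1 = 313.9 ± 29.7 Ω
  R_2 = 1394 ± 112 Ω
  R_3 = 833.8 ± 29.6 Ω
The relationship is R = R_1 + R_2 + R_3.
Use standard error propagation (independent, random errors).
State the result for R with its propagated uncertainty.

Sums and differences: (δR)² = Σ (cᵢ δxᵢ)².
  (δR_1)² = 882;  (δR_2)² = 12500;  (δR_3)² = 876
δR = √(14300) = 120 Ω
R = 2542 Ω.

2542 ± 120 Ω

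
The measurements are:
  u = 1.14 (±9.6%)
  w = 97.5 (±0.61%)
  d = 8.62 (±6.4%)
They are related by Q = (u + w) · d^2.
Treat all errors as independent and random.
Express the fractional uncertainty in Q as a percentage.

Let h = u + w = 98.6. δh = √(δu² + δw²) = √(0.0120 + 0.354) = 0.605, so δh/h = 0.00613.
Q is then a monomial in h, d:
δQ/Q = √((δh/h)² + (2·δd/d)²) = √(3.76e-05 + 0.0164) = 0.128

12.8%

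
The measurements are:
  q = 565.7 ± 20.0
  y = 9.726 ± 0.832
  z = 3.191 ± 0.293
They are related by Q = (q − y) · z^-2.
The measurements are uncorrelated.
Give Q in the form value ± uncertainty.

Let u = q − y = 556.0. δu = √(δq² + δy²) = √(400 + 0.692) = 20.0, so δu/u = 0.0360.
Q is then a monomial in u, z:
δQ/Q = √((δu/u)² + (-2·δz/z)²) = √(0.00130 + 0.0337) = 0.187
Q = 54.60, so δQ = 0.187 × 54.60 = 10.2.

54.60 ± 10.2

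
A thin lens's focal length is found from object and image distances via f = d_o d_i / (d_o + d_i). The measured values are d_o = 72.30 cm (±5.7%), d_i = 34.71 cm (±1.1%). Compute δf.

0.467 cm

∂f/∂d_o = (d_i/(d_o+d_i))² = 0.105;  ∂f/∂d_i = (d_o/(d_o+d_i))² = 0.456
δf = √((∂f/∂d_o · δd_o)² + (∂f/∂d_i · δd_i)²) = √(0.188 + 0.0304) = 0.467 cm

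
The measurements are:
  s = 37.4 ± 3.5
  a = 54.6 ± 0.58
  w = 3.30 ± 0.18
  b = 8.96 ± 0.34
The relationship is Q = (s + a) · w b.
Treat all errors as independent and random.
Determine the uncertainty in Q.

Let u = s + a = 92.0. δu = √(δs² + δa²) = √(12.2 + 0.336) = 3.55, so δu/u = 0.0386.
Q is then a monomial in u, w, b:
δQ/Q = √((δu/u)² + (1·δw/w)² + (1·δb/b)²) = √(0.00149 + 0.00298 + 0.00144) = 0.0768
Q = 2720, so δQ = 0.0768 × 2720 = 209.

209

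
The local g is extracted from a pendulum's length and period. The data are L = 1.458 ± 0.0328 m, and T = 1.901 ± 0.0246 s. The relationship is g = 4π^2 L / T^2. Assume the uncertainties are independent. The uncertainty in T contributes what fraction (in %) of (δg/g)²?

(δg/g)² = (1·δL/L)² + (-2·δT/T)²
  L term: (1×0.0225)² = 0.000506
  T term: (-2×0.0129)² = 0.000670
Total = 0.00118. Share from T = 0.000670/0.00118 = 0.570.

57.0%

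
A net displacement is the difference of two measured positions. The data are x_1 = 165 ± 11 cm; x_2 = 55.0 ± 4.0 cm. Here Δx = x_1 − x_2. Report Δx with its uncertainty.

110 ± 11.7 cm

Sums and differences: (δΔx)² = Σ (cᵢ δxᵢ)².
  (δx_1)² = 121;  (δx_2)² = 16.0
δΔx = √(137) = 11.7 cm
Δx = 110 cm.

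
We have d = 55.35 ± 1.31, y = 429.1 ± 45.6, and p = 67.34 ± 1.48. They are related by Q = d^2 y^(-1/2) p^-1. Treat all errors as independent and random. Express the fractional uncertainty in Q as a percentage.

7.45%

Since Q is a product/quotient, work with relative uncertainties:
  (2·δd/d)² = (2×0.0237)² = 0.00224;  (−½·δy/y)² = (-0.5×0.106)² = 0.00282;  (-1·δp/p)² = (-1×0.0220)² = 0.000483
δQ/Q = √(0.00555) = 0.0745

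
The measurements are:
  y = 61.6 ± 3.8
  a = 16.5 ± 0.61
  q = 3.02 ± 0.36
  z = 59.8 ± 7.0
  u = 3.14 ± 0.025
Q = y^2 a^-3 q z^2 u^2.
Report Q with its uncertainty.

Relative error in a monomial: (δQ/Q)² = Σ (nᵢ · δxᵢ/xᵢ)².
  (2·δy/y)² = (2×0.0617)² = 0.0152;  (-3·δa/a)² = (-3×0.0370)² = 0.0123;  (1·δq/q)² = (1×0.119)² = 0.0142;  (2·δz/z)² = (2×0.117)² = 0.0548;  (2·δu/u)² = (2×0.00796)² = 0.000254
δQ/Q = √(0.0968) = 0.311
Q = 89900, so δQ = 0.311 × 89900 = 28000.

89900 ± 28000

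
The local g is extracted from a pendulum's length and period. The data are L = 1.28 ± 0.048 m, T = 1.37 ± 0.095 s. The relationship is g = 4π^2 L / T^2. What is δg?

Products/powers → add relative errors in quadrature, weighted by exponent:
  (1·δL/L)² = (1×0.0375)² = 0.00141;  (-2·δT/T)² = (-2×0.0693)² = 0.0192
δg/g = √(0.0206) = 0.144
g = 26.9 m/s^2, so δg = 0.144 × 26.9 = 3.87 m/s^2.

3.87 m/s^2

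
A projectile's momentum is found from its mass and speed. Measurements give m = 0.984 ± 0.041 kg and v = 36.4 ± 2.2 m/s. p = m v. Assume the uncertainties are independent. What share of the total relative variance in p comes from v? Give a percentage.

67.8%

(δp/p)² = (1·δm/m)² + (1·δv/v)²
  m term: (1×0.0417)² = 0.00174
  v term: (1×0.0604)² = 0.00365
Total = 0.00539. Share from v = 0.00365/0.00539 = 0.678.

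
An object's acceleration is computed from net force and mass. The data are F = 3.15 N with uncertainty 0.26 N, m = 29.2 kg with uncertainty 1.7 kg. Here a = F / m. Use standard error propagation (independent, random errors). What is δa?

0.0109 m/s^2

For a monomial a ∝ F, m^-1, fractional errors add in quadrature:
  (1·δF/F)² = (1×0.0825)² = 0.00681;  (-1·δm/m)² = (-1×0.0582)² = 0.00339
δa/a = √(0.0102) = 0.101
a = 0.108 m/s^2, so δa = 0.101 × 0.108 = 0.0109 m/s^2.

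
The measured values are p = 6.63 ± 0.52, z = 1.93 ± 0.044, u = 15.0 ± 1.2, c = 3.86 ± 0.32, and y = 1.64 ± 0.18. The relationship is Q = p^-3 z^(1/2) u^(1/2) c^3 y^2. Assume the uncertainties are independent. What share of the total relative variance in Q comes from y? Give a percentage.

(δQ/Q)² = (-3·δp/p)² + (½·δz/z)² + (½·δu/u)² + (3·δc/c)² + (2·δy/y)²
  p term: (-3×0.0784)² = 0.0554
  z term: (0.5×0.0228)² = 0.000130
  u term: (0.5×0.0800)² = 0.00160
  c term: (3×0.0829)² = 0.0619
  y term: (2×0.110)² = 0.0482
Total = 0.167. Share from y = 0.0482/0.167 = 0.288.

28.8%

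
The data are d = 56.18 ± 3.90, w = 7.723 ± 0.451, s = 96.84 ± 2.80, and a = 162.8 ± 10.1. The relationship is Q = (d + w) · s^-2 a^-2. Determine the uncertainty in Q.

Let u = d + w = 63.90. δu = √(δd² + δw²) = √(15.2 + 0.203) = 3.93, so δu/u = 0.0614.
Q is then a monomial in u, s, a:
δQ/Q = √((δu/u)² + (-2·δs/s)² + (-2·δa/a)²) = √(0.00377 + 0.00334 + 0.0154) = 0.150
Q = 2.571e-07, so δQ = 0.150 × 2.571e-07 = 3.86e-08.

3.86e-08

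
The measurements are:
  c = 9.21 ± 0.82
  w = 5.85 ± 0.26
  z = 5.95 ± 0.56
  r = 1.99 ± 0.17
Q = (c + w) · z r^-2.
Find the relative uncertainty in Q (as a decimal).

Let u = c + w = 15.1. δu = √(δc² + δw²) = √(0.672 + 0.0676) = 0.860, so δu/u = 0.0571.
Q is then a monomial in u, z, r:
δQ/Q = √((δu/u)² + (1·δz/z)² + (-2·δr/r)²) = √(0.00326 + 0.00886 + 0.0292) = 0.203

0.203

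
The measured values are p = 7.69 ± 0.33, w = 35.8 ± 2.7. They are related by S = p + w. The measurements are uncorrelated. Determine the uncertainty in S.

For a sum/difference, combine absolute errors in quadrature:
  (δp)² = 0.109;  (δw)² = 7.29
δS = √(7.40) = 2.72

2.72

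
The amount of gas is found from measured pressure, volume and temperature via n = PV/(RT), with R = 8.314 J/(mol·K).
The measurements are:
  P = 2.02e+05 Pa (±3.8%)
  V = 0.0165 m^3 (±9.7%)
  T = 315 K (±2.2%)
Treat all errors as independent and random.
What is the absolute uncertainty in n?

0.136 mol

For a monomial n ∝ P, V, T^-1, fractional errors add in quadrature:
  (1·δP/P)² = (1×0.0380)² = 0.00144;  (1·δV/V)² = (1×0.0970)² = 0.00941;  (-1·δT/T)² = (-1×0.0220)² = 0.000484
δn/n = √(0.0113) = 0.106
n = 1.27 mol, so δn = 0.106 × 1.27 = 0.136 mol.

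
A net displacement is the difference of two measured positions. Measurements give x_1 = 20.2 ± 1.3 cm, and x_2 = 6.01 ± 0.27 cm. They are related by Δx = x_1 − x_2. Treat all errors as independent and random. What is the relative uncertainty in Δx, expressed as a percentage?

9.36%

Absolute uncertainties add in quadrature for a linear combination:
  (δx_1)² = 1.69;  (δx_2)² = 0.0729
δΔx = √(1.76) = 1.33 cm
Δx = 14.2 cm, so δΔx/Δx = 1.33/14.2 = 0.0936.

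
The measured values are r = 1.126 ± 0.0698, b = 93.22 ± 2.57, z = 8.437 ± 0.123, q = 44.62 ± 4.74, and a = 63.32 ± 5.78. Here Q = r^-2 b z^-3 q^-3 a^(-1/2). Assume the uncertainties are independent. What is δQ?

6.04e-08

Products/powers → add relative errors in quadrature, weighted by exponent:
  (-2·δr/r)² = (-2×0.0620)² = 0.0154;  (1·δb/b)² = (1×0.0276)² = 0.000760;  (-3·δz/z)² = (-3×0.0146)² = 0.00191;  (-3·δq/q)² = (-3×0.106)² = 0.102;  (−½·δa/a)² = (-0.5×0.0913)² = 0.00208
δQ/Q = √(0.122) = 0.349
Q = 1.732e-07, so δQ = 0.349 × 1.732e-07 = 6.04e-08.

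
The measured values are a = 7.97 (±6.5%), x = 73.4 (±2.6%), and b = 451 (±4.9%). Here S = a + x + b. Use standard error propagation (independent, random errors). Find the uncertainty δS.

S is a linear combination, so absolute uncertainties add in quadrature:
  (δa)² = 0.268;  (δx)² = 3.64;  (δb)² = 488
δS = √(492) = 22.2

22.2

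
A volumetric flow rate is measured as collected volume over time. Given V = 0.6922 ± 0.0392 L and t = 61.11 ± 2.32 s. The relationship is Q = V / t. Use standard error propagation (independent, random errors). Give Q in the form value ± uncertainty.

For a monomial Q ∝ V, t^-1, fractional errors add in quadrature:
  (1·δV/V)² = (1×0.0566)² = 0.00321;  (-1·δt/t)² = (-1×0.0380)² = 0.00144
δQ/Q = √(0.00465) = 0.0682
Q = 0.01133 L/s, so δQ = 0.0682 × 0.01133 = 0.000772 L/s.

0.01133 ± 0.000772 L/s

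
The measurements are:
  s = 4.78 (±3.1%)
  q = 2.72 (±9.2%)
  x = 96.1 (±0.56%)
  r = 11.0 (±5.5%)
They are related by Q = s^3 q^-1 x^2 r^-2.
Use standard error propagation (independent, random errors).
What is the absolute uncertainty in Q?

525

Relative error in a monomial: (δQ/Q)² = Σ (nᵢ · δxᵢ/xᵢ)².
  (3·δs/s)² = (3×0.0310)² = 0.00865;  (-1·δq/q)² = (-1×0.0920)² = 0.00846;  (2·δx/x)² = (2×0.00560)² = 0.000125;  (-2·δr/r)² = (-2×0.0550)² = 0.0121
δQ/Q = √(0.0293) = 0.171
Q = 3060, so δQ = 0.171 × 3060 = 525.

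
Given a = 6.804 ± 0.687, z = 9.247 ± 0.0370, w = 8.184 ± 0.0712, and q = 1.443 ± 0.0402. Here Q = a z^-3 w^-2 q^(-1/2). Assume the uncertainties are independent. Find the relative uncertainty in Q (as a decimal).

Relative error in a monomial: (δQ/Q)² = Σ (nᵢ · δxᵢ/xᵢ)².
  (1·δa/a)² = (1×0.101)² = 0.0102;  (-3·δz/z)² = (-3×0.00400)² = 0.000144;  (-2·δw/w)² = (-2×0.00870)² = 0.000303;  (−½·δq/q)² = (-0.5×0.0279)² = 0.000194
δQ/Q = √(0.0108) = 0.104

0.104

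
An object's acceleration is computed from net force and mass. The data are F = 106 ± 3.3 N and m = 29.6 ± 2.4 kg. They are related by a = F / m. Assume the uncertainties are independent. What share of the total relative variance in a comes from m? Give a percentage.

87.2%

(δa/a)² = (1·δF/F)² + (-1·δm/m)²
  F term: (1×0.0311)² = 0.000969
  m term: (-1×0.0811)² = 0.00657
Total = 0.00754. Share from m = 0.00657/0.00754 = 0.872.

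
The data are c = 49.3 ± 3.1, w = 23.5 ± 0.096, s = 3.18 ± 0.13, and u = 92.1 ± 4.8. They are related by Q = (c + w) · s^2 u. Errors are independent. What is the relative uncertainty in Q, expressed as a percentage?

Let h = c + w = 72.8. δh = √(δc² + δw²) = √(9.61 + 0.00922) = 3.10, so δh/h = 0.0426.
Q is then a monomial in h, s, u:
δQ/Q = √((δh/h)² + (2·δs/s)² + (1·δu/u)²) = √(0.00182 + 0.00668 + 0.00272) = 0.106

10.6%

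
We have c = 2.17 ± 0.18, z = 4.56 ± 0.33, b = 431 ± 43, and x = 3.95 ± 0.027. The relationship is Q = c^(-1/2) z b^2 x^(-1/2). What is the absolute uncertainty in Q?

Since Q is a product/quotient, work with relative uncertainties:
  (−½·δc/c)² = (-0.5×0.0829)² = 0.00172;  (1·δz/z)² = (1×0.0724)² = 0.00524;  (2·δb/b)² = (2×0.0998)² = 0.0398;  (−½·δx/x)² = (-0.5×0.00684)² = 1.17e-05
δQ/Q = √(0.0468) = 0.216
Q = 2.89e+05, so δQ = 0.216 × 2.89e+05 = 62600.

62600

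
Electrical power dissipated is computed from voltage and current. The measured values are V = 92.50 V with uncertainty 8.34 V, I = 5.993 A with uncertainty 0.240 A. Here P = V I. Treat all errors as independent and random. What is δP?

P is a product of powers, so relative uncertainties combine in quadrature:
  (1·δV/V)² = (1×0.0902)² = 0.00813;  (1·δI/I)² = (1×0.0400)² = 0.00160
δP/P = √(0.00973) = 0.0987
P = 554.4 W, so δP = 0.0987 × 554.4 = 54.7 W.

54.7 W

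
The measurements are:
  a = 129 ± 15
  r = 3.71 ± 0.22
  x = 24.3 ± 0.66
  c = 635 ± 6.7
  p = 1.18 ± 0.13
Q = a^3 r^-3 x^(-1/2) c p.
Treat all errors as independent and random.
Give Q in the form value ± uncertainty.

Each factor contributes (exponent × relative error)² to (δQ/Q)²:
  (3·δa/a)² = (3×0.116)² = 0.122;  (-3·δr/r)² = (-3×0.0593)² = 0.0316;  (−½·δx/x)² = (-0.5×0.0272)² = 0.000184;  (1·δc/c)² = (1×0.0106)² = 0.000111;  (1·δp/p)² = (1×0.110)² = 0.0121
δQ/Q = √(0.166) = 0.407
Q = 6.39e+06, so δQ = 0.407 × 6.39e+06 = 2.6e+06.

(6.39 ± 2.60) × 10^6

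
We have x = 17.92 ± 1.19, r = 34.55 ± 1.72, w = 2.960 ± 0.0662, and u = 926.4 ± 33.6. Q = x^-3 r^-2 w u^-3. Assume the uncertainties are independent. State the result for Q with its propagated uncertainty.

Relative error in a monomial: (δQ/Q)² = Σ (nᵢ · δxᵢ/xᵢ)².
  (-3·δx/x)² = (-3×0.0664)² = 0.0397;  (-2·δr/r)² = (-2×0.0498)² = 0.00991;  (1·δw/w)² = (1×0.0224)² = 0.000500;  (-3·δu/u)² = (-3×0.0363)² = 0.0118
δQ/Q = √(0.0619) = 0.249
Q = 5.42e-16, so δQ = 0.249 × 5.42e-16 = 1.35e-16.

(5.420 ± 1.35) × 10^-16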